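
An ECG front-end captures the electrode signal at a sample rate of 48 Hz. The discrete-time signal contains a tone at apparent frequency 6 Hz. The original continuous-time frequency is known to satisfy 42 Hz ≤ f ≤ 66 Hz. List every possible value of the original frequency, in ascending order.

Frequencies that alias to 6 Hz are k·fs ± 6 Hz for integer k ≥ 0.
k=0: 6 Hz.
k=1: 42 Hz, 54 Hz.
k=2: 90 Hz, 102 Hz.
Within [42 Hz, 66 Hz]: 42 Hz, 54 Hz.

42 Hz, 54 Hz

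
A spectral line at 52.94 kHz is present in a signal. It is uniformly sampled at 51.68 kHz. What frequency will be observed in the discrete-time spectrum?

1.26 kHz

52.94 kHz mod fs = 1.26 kHz.
1.26 kHz ≤ fs/2 = 25.84 kHz, appears at 1.26 kHz.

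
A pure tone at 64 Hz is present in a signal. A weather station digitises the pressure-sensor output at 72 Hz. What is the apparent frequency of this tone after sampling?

64 Hz > fs/2 = 36 Hz, folds to fs − 64 Hz = 8 Hz.

8 Hz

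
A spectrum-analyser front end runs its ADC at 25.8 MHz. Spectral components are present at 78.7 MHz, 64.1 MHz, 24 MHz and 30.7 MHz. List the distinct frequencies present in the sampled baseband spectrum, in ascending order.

fs/2 = 12.9 MHz.
78.7 MHz mod fs = 1.3 MHz.
1.3 MHz ≤ fs/2 = 12.9 MHz, appears at 1.3 MHz.
64.1 MHz mod fs = 12.5 MHz.
12.5 MHz ≤ fs/2 = 12.9 MHz, appears at 12.5 MHz.
24 MHz > fs/2 = 12.9 MHz, folds to fs − 24 MHz = 1.8 MHz.
30.7 MHz mod fs = 4.9 MHz.
4.9 MHz ≤ fs/2 = 12.9 MHz, appears at 4.9 MHz.
Distinct values: {1.3 MHz, 1.8 MHz, 4.9 MHz, 12.5 MHz}.

1.3 MHz, 1.8 MHz, 4.9 MHz, 12.5 MHz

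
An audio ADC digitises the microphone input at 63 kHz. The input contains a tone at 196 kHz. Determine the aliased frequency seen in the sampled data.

196 kHz mod fs = 7 kHz.
7 kHz ≤ fs/2 = 31.5 kHz, appears at 7 kHz.

7 kHz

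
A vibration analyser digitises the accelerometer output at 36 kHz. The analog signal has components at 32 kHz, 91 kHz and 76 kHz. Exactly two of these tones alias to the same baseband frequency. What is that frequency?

4 kHz

fs/2 = 18 kHz.
32 kHz > fs/2 = 18 kHz, folds to fs − 32 kHz = 4 kHz.
91 kHz mod fs = 19 kHz.
19 kHz > fs/2 = 18 kHz, folds to fs − 19 kHz = 17 kHz.
76 kHz mod fs = 4 kHz.
4 kHz ≤ fs/2 = 18 kHz, appears at 4 kHz.
32 kHz and 76 kHz both map to 4 kHz.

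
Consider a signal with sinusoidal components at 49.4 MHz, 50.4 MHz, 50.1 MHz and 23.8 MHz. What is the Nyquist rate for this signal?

100.8 MHz

Highest-frequency component: 50.4 MHz.
Nyquist rate = 2 × 50.4 MHz = 100.8 MHz.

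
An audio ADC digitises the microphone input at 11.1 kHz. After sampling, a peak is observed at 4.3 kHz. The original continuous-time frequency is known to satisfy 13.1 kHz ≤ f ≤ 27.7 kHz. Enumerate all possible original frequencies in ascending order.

15.4 kHz, 17.9 kHz, 26.5 kHz

Frequencies that alias to 4.3 kHz are k·fs ± 4.3 kHz for integer k ≥ 0.
k=0: 4.3 kHz.
k=1: 6.8 kHz, 15.4 kHz.
k=2: 17.9 kHz, 26.5 kHz.
k=3: 29 kHz, 37.6 kHz.
Within [13.1 kHz, 27.7 kHz]: 15.4 kHz, 17.9 kHz, 26.5 kHz.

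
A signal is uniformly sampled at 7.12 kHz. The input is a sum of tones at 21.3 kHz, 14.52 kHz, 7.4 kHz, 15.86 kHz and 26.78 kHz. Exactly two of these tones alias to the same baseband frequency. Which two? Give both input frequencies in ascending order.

fs/2 = 3.56 kHz.
21.3 kHz mod fs = 7.06 kHz.
7.06 kHz > fs/2 = 3.56 kHz, folds to fs − 7.06 kHz = 0.06 kHz.
14.52 kHz mod fs = 0.28 kHz.
0.28 kHz ≤ fs/2 = 3.56 kHz, appears at 0.28 kHz.
7.4 kHz mod fs = 0.28 kHz.
0.28 kHz ≤ fs/2 = 3.56 kHz, appears at 0.28 kHz.
15.86 kHz mod fs = 1.62 kHz.
1.62 kHz ≤ fs/2 = 3.56 kHz, appears at 1.62 kHz.
26.78 kHz mod fs = 5.42 kHz.
5.42 kHz > fs/2 = 3.56 kHz, folds to fs − 5.42 kHz = 1.7 kHz.
7.4 kHz and 14.52 kHz both map to 0.28 kHz.

7.4 kHz, 14.52 kHz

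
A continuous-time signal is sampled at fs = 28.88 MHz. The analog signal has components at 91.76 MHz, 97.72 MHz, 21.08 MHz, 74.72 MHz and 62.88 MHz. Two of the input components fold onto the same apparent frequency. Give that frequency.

5.12 MHz

fs/2 = 14.44 MHz.
91.76 MHz mod fs = 5.12 MHz.
5.12 MHz ≤ fs/2 = 14.44 MHz, appears at 5.12 MHz.
97.72 MHz mod fs = 11.08 MHz.
11.08 MHz ≤ fs/2 = 14.44 MHz, appears at 11.08 MHz.
21.08 MHz > fs/2 = 14.44 MHz, folds to fs − 21.08 MHz = 7.8 MHz.
74.72 MHz mod fs = 16.96 MHz.
16.96 MHz > fs/2 = 14.44 MHz, folds to fs − 16.96 MHz = 11.92 MHz.
62.88 MHz mod fs = 5.12 MHz.
5.12 MHz ≤ fs/2 = 14.44 MHz, appears at 5.12 MHz.
62.88 MHz and 91.76 MHz both map to 5.12 MHz.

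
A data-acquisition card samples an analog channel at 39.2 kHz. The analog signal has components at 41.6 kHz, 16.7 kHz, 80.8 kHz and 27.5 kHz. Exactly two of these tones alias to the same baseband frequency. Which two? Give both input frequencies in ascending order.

fs/2 = 19.6 kHz.
41.6 kHz mod fs = 2.4 kHz.
2.4 kHz ≤ fs/2 = 19.6 kHz, appears at 2.4 kHz.
16.7 kHz ≤ fs/2 = 19.6 kHz, passes unchanged.
80.8 kHz mod fs = 2.4 kHz.
2.4 kHz ≤ fs/2 = 19.6 kHz, appears at 2.4 kHz.
27.5 kHz > fs/2 = 19.6 kHz, folds to fs − 27.5 kHz = 11.7 kHz.
41.6 kHz and 80.8 kHz both map to 2.4 kHz.

41.6 kHz, 80.8 kHz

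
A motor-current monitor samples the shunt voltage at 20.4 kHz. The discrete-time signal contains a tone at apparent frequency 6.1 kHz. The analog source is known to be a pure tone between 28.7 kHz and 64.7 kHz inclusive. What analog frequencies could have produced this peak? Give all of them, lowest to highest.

34.7 kHz, 46.9 kHz, 55.1 kHz

Frequencies that alias to 6.1 kHz are k·fs ± 6.1 kHz for integer k ≥ 0.
k=0: 6.1 kHz.
k=1: 14.3 kHz, 26.5 kHz.
k=2: 34.7 kHz, 46.9 kHz.
k=3: 55.1 kHz, 67.3 kHz.
k=4: 75.5 kHz, 87.7 kHz.
Within [28.7 kHz, 64.7 kHz]: 34.7 kHz, 46.9 kHz, 55.1 kHz.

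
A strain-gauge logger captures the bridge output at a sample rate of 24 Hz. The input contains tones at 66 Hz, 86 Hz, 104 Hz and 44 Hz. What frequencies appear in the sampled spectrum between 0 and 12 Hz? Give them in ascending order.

4 Hz, 6 Hz, 8 Hz, 10 Hz

fs/2 = 12 Hz.
66 Hz mod fs = 18 Hz.
18 Hz > fs/2 = 12 Hz, folds to fs − 18 Hz = 6 Hz.
86 Hz mod fs = 14 Hz.
14 Hz > fs/2 = 12 Hz, folds to fs − 14 Hz = 10 Hz.
104 Hz mod fs = 8 Hz.
8 Hz ≤ fs/2 = 12 Hz, appears at 8 Hz.
44 Hz mod fs = 20 Hz.
20 Hz > fs/2 = 12 Hz, folds to fs − 20 Hz = 4 Hz.
Distinct values: {4 Hz, 6 Hz, 8 Hz, 10 Hz}.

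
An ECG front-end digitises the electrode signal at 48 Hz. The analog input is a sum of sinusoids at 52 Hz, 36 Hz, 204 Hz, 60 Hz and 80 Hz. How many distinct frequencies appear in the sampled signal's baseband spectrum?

3

fs/2 = 24 Hz.
52 Hz mod fs = 4 Hz.
4 Hz ≤ fs/2 = 24 Hz, appears at 4 Hz.
36 Hz > fs/2 = 24 Hz, folds to fs − 36 Hz = 12 Hz.
204 Hz mod fs = 12 Hz.
12 Hz ≤ fs/2 = 24 Hz, appears at 12 Hz.
60 Hz mod fs = 12 Hz.
12 Hz ≤ fs/2 = 24 Hz, appears at 12 Hz.
80 Hz mod fs = 32 Hz.
32 Hz > fs/2 = 24 Hz, folds to fs − 32 Hz = 16 Hz.
Distinct values: {4 Hz, 12 Hz, 16 Hz} → 3.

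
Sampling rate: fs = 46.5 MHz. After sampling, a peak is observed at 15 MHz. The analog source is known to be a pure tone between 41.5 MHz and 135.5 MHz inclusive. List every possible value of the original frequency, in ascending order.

61.5 MHz, 78 MHz, 108 MHz, 124.5 MHz

Frequencies that alias to 15 MHz are k·fs ± 15 MHz for integer k ≥ 0.
k=0: 15 MHz.
k=1: 31.5 MHz, 61.5 MHz.
k=2: 78 MHz, 108 MHz.
k=3: 124.5 MHz, 154.5 MHz.
k=4: 171 MHz, 201 MHz.
Within [41.5 MHz, 135.5 MHz]: 61.5 MHz, 78 MHz, 108 MHz, 124.5 MHz.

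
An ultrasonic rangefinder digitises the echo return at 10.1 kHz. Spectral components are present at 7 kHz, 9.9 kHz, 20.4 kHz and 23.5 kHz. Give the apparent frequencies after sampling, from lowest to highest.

0.2 kHz, 3.1 kHz, 3.3 kHz

fs/2 = 5.05 kHz.
7 kHz > fs/2 = 5.05 kHz, folds to fs − 7 kHz = 3.1 kHz.
9.9 kHz > fs/2 = 5.05 kHz, folds to fs − 9.9 kHz = 0.2 kHz.
20.4 kHz mod fs = 0.2 kHz.
0.2 kHz ≤ fs/2 = 5.05 kHz, appears at 0.2 kHz.
23.5 kHz mod fs = 3.3 kHz.
3.3 kHz ≤ fs/2 = 5.05 kHz, appears at 3.3 kHz.
Distinct values: {0.2 kHz, 3.1 kHz, 3.3 kHz}.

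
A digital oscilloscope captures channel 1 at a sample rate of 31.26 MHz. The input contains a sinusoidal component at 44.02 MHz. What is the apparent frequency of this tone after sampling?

12.76 MHz

44.02 MHz mod fs = 12.76 MHz.
12.76 MHz ≤ fs/2 = 15.63 MHz, appears at 12.76 MHz.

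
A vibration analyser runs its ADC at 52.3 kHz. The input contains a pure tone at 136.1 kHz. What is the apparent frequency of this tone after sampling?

20.8 kHz

136.1 kHz mod fs = 31.5 kHz.
31.5 kHz > fs/2 = 26.15 kHz, folds to fs − 31.5 kHz = 20.8 kHz.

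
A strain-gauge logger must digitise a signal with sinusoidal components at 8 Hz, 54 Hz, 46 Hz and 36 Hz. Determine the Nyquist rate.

Highest-frequency component: 54 Hz.
Nyquist rate = 2 × 54 Hz = 108 Hz.

108 Hz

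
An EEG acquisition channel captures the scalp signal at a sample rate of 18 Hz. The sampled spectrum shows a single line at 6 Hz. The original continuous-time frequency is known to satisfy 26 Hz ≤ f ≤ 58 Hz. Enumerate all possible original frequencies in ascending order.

30 Hz, 42 Hz, 48 Hz

Frequencies that alias to 6 Hz are k·fs ± 6 Hz for integer k ≥ 0.
k=0: 6 Hz.
k=1: 12 Hz, 24 Hz.
k=2: 30 Hz, 42 Hz.
k=3: 48 Hz, 60 Hz.
k=4: 66 Hz, 78 Hz.
Within [26 Hz, 58 Hz]: 30 Hz, 42 Hz, 48 Hz.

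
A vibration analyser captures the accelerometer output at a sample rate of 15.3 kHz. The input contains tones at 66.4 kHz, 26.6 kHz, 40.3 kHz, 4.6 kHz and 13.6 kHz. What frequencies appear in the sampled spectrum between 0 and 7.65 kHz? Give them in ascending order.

1.7 kHz, 4 kHz, 4.6 kHz, 5.2 kHz, 5.6 kHz

fs/2 = 7.65 kHz.
66.4 kHz mod fs = 5.2 kHz.
5.2 kHz ≤ fs/2 = 7.65 kHz, appears at 5.2 kHz.
26.6 kHz mod fs = 11.3 kHz.
11.3 kHz > fs/2 = 7.65 kHz, folds to fs − 11.3 kHz = 4 kHz.
40.3 kHz mod fs = 9.7 kHz.
9.7 kHz > fs/2 = 7.65 kHz, folds to fs − 9.7 kHz = 5.6 kHz.
4.6 kHz ≤ fs/2 = 7.65 kHz, passes unchanged.
13.6 kHz > fs/2 = 7.65 kHz, folds to fs − 13.6 kHz = 1.7 kHz.
Distinct values: {1.7 kHz, 4 kHz, 4.6 kHz, 5.2 kHz, 5.6 kHz}.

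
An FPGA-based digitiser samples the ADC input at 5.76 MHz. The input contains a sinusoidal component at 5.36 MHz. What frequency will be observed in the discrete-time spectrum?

5.36 MHz > fs/2 = 2.88 MHz, folds to fs − 5.36 MHz = 0.4 MHz.

0.4 MHz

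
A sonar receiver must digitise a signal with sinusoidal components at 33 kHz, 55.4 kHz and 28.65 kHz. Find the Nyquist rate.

Highest-frequency component: 55.4 kHz.
Nyquist rate = 2 × 55.4 kHz = 110.8 kHz.

110.8 kHz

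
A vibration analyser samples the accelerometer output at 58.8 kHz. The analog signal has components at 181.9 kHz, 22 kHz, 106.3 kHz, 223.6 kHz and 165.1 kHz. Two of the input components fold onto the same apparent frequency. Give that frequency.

11.3 kHz

fs/2 = 29.4 kHz.
181.9 kHz mod fs = 5.5 kHz.
5.5 kHz ≤ fs/2 = 29.4 kHz, appears at 5.5 kHz.
22 kHz ≤ fs/2 = 29.4 kHz, passes unchanged.
106.3 kHz mod fs = 47.5 kHz.
47.5 kHz > fs/2 = 29.4 kHz, folds to fs − 47.5 kHz = 11.3 kHz.
223.6 kHz mod fs = 47.2 kHz.
47.2 kHz > fs/2 = 29.4 kHz, folds to fs − 47.2 kHz = 11.6 kHz.
165.1 kHz mod fs = 47.5 kHz.
47.5 kHz > fs/2 = 29.4 kHz, folds to fs − 47.5 kHz = 11.3 kHz.
106.3 kHz and 165.1 kHz both map to 11.3 kHz.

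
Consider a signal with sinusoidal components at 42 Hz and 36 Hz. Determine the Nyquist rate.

84 Hz

Highest-frequency component: 42 Hz.
Nyquist rate = 2 × 42 Hz = 84 Hz.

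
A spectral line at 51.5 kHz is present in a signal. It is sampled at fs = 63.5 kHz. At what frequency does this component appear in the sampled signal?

12 kHz

51.5 kHz > fs/2 = 31.75 kHz, folds to fs − 51.5 kHz = 12 kHz.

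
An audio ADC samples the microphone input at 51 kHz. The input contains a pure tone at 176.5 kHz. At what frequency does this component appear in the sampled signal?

23.5 kHz

176.5 kHz mod fs = 23.5 kHz.
23.5 kHz ≤ fs/2 = 25.5 kHz, appears at 23.5 kHz.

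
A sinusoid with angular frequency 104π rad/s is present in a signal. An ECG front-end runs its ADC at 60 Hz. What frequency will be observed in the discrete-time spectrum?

ω = 104π rad/s → f = ω/(2π) = 52 Hz.
52 Hz > fs/2 = 30 Hz, folds to fs − 52 Hz = 8 Hz.

8 Hz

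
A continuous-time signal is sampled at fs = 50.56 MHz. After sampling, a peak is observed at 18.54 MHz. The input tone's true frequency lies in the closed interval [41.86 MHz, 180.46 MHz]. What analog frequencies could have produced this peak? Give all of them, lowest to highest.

Frequencies that alias to 18.54 MHz are k·fs ± 18.54 MHz for integer k ≥ 0.
k=0: 18.54 MHz.
k=1: 32.02 MHz, 69.1 MHz.
k=2: 82.58 MHz, 119.66 MHz.
k=3: 133.14 MHz, 170.22 MHz.
k=4: 183.7 MHz, 220.78 MHz.
Within [41.86 MHz, 180.46 MHz]: 69.1 MHz, 82.58 MHz, 119.66 MHz, 133.14 MHz, 170.22 MHz.

69.1 MHz, 82.58 MHz, 119.66 MHz, 133.14 MHz, 170.22 MHz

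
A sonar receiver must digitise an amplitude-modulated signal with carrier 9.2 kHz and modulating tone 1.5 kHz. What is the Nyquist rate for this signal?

AM sidebands sit at fc ± fm = 7.7 kHz and 10.7 kHz.
Highest-frequency component: 10.7 kHz.
Nyquist rate = 2 × 10.7 kHz = 21.4 kHz.

21.4 kHz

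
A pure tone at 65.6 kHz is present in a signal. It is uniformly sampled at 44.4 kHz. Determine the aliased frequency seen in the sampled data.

21.2 kHz

65.6 kHz mod fs = 21.2 kHz.
21.2 kHz ≤ fs/2 = 22.2 kHz, appears at 21.2 kHz.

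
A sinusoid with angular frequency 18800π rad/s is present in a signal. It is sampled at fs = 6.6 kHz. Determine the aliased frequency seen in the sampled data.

ω = 18800π rad/s → f = ω/(2π) = 9400 Hz = 9.4 kHz.
9.4 kHz mod fs = 2.8 kHz.
2.8 kHz ≤ fs/2 = 3.3 kHz, appears at 2.8 kHz.

2.8 kHz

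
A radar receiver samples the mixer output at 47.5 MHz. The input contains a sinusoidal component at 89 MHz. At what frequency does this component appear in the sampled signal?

6 MHz

89 MHz mod fs = 41.5 MHz.
41.5 MHz > fs/2 = 23.75 MHz, folds to fs − 41.5 MHz = 6 MHz.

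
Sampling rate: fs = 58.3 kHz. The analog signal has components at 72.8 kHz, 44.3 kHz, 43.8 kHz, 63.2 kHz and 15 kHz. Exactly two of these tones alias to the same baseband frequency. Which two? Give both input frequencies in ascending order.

fs/2 = 29.15 kHz.
72.8 kHz mod fs = 14.5 kHz.
14.5 kHz ≤ fs/2 = 29.15 kHz, appears at 14.5 kHz.
44.3 kHz > fs/2 = 29.15 kHz, folds to fs − 44.3 kHz = 14 kHz.
43.8 kHz > fs/2 = 29.15 kHz, folds to fs − 43.8 kHz = 14.5 kHz.
63.2 kHz mod fs = 4.9 kHz.
4.9 kHz ≤ fs/2 = 29.15 kHz, appears at 4.9 kHz.
15 kHz ≤ fs/2 = 29.15 kHz, passes unchanged.
43.8 kHz and 72.8 kHz both map to 14.5 kHz.

43.8 kHz, 72.8 kHz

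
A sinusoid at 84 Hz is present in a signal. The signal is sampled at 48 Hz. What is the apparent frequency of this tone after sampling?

12 Hz

84 Hz mod fs = 36 Hz.
36 Hz > fs/2 = 24 Hz, folds to fs − 36 Hz = 12 Hz.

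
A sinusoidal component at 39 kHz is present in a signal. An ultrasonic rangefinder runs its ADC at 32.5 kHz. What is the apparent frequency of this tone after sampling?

6.5 kHz

39 kHz mod fs = 6.5 kHz.
6.5 kHz ≤ fs/2 = 16.25 kHz, appears at 6.5 kHz.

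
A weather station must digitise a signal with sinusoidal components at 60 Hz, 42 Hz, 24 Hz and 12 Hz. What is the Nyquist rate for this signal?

120 Hz

Highest-frequency component: 60 Hz.
Nyquist rate = 2 × 60 Hz = 120 Hz.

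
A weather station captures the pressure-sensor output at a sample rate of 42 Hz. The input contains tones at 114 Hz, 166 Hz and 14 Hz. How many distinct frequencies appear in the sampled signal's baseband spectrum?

3

fs/2 = 21 Hz.
114 Hz mod fs = 30 Hz.
30 Hz > fs/2 = 21 Hz, folds to fs − 30 Hz = 12 Hz.
166 Hz mod fs = 40 Hz.
40 Hz > fs/2 = 21 Hz, folds to fs − 40 Hz = 2 Hz.
14 Hz ≤ fs/2 = 21 Hz, passes unchanged.
Distinct values: {2 Hz, 12 Hz, 14 Hz} → 3.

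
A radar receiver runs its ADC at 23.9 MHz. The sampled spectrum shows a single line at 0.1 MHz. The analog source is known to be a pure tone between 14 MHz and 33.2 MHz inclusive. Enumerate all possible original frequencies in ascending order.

23.8 MHz, 24 MHz

Frequencies that alias to 0.1 MHz are k·fs ± 0.1 MHz for integer k ≥ 0.
k=0: 0.1 MHz.
k=1: 23.8 MHz, 24 MHz.
k=2: 47.7 MHz, 47.9 MHz.
Within [14 MHz, 33.2 MHz]: 23.8 MHz, 24 MHz.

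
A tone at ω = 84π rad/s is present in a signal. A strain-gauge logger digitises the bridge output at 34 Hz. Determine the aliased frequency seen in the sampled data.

8 Hz

ω = 84π rad/s → f = ω/(2π) = 42 Hz.
42 Hz mod fs = 8 Hz.
8 Hz ≤ fs/2 = 17 Hz, appears at 8 Hz.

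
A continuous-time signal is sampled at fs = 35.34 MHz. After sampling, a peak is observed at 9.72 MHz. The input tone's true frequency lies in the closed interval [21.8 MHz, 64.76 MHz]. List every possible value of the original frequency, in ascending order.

Frequencies that alias to 9.72 MHz are k·fs ± 9.72 MHz for integer k ≥ 0.
k=0: 9.72 MHz.
k=1: 25.62 MHz, 45.06 MHz.
k=2: 60.96 MHz, 80.4 MHz.
k=3: 96.3 MHz, 115.74 MHz.
Within [21.8 MHz, 64.76 MHz]: 25.62 MHz, 45.06 MHz, 60.96 MHz.

25.62 MHz, 45.06 MHz, 60.96 MHz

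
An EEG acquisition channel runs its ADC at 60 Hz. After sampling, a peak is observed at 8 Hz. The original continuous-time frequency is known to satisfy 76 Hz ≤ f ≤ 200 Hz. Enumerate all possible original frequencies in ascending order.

Frequencies that alias to 8 Hz are k·fs ± 8 Hz for integer k ≥ 0.
k=0: 8 Hz.
k=1: 52 Hz, 68 Hz.
k=2: 112 Hz, 128 Hz.
k=3: 172 Hz, 188 Hz.
k=4: 232 Hz, 248 Hz.
Within [76 Hz, 200 Hz]: 112 Hz, 128 Hz, 172 Hz, 188 Hz.

112 Hz, 128 Hz, 172 Hz, 188 Hz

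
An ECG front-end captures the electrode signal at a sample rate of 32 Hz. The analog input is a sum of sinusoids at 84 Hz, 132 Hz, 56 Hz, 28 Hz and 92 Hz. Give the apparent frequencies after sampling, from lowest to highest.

fs/2 = 16 Hz.
84 Hz mod fs = 20 Hz.
20 Hz > fs/2 = 16 Hz, folds to fs − 20 Hz = 12 Hz.
132 Hz mod fs = 4 Hz.
4 Hz ≤ fs/2 = 16 Hz, appears at 4 Hz.
56 Hz mod fs = 24 Hz.
24 Hz > fs/2 = 16 Hz, folds to fs − 24 Hz = 8 Hz.
28 Hz > fs/2 = 16 Hz, folds to fs − 28 Hz = 4 Hz.
92 Hz mod fs = 28 Hz.
28 Hz > fs/2 = 16 Hz, folds to fs − 28 Hz = 4 Hz.
Distinct values: {4 Hz, 8 Hz, 12 Hz}.

4 Hz, 8 Hz, 12 Hz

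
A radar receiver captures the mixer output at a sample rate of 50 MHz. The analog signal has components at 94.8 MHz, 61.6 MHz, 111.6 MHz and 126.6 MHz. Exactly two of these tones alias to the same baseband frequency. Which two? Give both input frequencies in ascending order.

61.6 MHz, 111.6 MHz

fs/2 = 25 MHz.
94.8 MHz mod fs = 44.8 MHz.
44.8 MHz > fs/2 = 25 MHz, folds to fs − 44.8 MHz = 5.2 MHz.
61.6 MHz mod fs = 11.6 MHz.
11.6 MHz ≤ fs/2 = 25 MHz, appears at 11.6 MHz.
111.6 MHz mod fs = 11.6 MHz.
11.6 MHz ≤ fs/2 = 25 MHz, appears at 11.6 MHz.
126.6 MHz mod fs = 26.6 MHz.
26.6 MHz > fs/2 = 25 MHz, folds to fs − 26.6 MHz = 23.4 MHz.
61.6 MHz and 111.6 MHz both map to 11.6 MHz.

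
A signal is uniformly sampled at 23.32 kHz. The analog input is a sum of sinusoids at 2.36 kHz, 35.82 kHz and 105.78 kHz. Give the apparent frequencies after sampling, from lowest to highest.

2.36 kHz, 10.82 kHz

fs/2 = 11.66 kHz.
2.36 kHz ≤ fs/2 = 11.66 kHz, passes unchanged.
35.82 kHz mod fs = 12.5 kHz.
12.5 kHz > fs/2 = 11.66 kHz, folds to fs − 12.5 kHz = 10.82 kHz.
105.78 kHz mod fs = 12.5 kHz.
12.5 kHz > fs/2 = 11.66 kHz, folds to fs − 12.5 kHz = 10.82 kHz.
Distinct values: {2.36 kHz, 10.82 kHz}.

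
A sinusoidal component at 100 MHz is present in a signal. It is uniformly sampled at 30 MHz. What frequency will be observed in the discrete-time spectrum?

100 MHz mod fs = 10 MHz.
10 MHz ≤ fs/2 = 15 MHz, appears at 10 MHz.

10 MHz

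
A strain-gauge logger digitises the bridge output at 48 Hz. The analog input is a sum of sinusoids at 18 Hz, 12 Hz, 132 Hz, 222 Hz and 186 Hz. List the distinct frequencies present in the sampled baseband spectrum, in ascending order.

fs/2 = 24 Hz.
18 Hz ≤ fs/2 = 24 Hz, passes unchanged.
12 Hz ≤ fs/2 = 24 Hz, passes unchanged.
132 Hz mod fs = 36 Hz.
36 Hz > fs/2 = 24 Hz, folds to fs − 36 Hz = 12 Hz.
222 Hz mod fs = 30 Hz.
30 Hz > fs/2 = 24 Hz, folds to fs − 30 Hz = 18 Hz.
186 Hz mod fs = 42 Hz.
42 Hz > fs/2 = 24 Hz, folds to fs − 42 Hz = 6 Hz.
Distinct values: {6 Hz, 12 Hz, 18 Hz}.

6 Hz, 12 Hz, 18 Hz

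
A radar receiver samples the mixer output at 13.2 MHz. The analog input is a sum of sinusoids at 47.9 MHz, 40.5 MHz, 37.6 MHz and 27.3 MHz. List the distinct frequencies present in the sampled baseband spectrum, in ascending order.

0.9 MHz, 2 MHz, 4.9 MHz

fs/2 = 6.6 MHz.
47.9 MHz mod fs = 8.3 MHz.
8.3 MHz > fs/2 = 6.6 MHz, folds to fs − 8.3 MHz = 4.9 MHz.
40.5 MHz mod fs = 0.9 MHz.
0.9 MHz ≤ fs/2 = 6.6 MHz, appears at 0.9 MHz.
37.6 MHz mod fs = 11.2 MHz.
11.2 MHz > fs/2 = 6.6 MHz, folds to fs − 11.2 MHz = 2 MHz.
27.3 MHz mod fs = 0.9 MHz.
0.9 MHz ≤ fs/2 = 6.6 MHz, appears at 0.9 MHz.
Distinct values: {0.9 MHz, 2 MHz, 4.9 MHz}.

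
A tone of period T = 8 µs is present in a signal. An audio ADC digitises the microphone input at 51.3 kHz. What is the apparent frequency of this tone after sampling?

T = 8 µs → f = 1/T = 125 kHz.
125 kHz mod fs = 22.4 kHz.
22.4 kHz ≤ fs/2 = 25.65 kHz, appears at 22.4 kHz.

22.4 kHz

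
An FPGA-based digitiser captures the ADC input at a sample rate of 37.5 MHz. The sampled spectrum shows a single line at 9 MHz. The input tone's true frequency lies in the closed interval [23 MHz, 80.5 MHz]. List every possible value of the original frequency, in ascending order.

28.5 MHz, 46.5 MHz, 66 MHz

Frequencies that alias to 9 MHz are k·fs ± 9 MHz for integer k ≥ 0.
k=0: 9 MHz.
k=1: 28.5 MHz, 46.5 MHz.
k=2: 66 MHz, 84 MHz.
k=3: 103.5 MHz, 121.5 MHz.
Within [23 MHz, 80.5 MHz]: 28.5 MHz, 46.5 MHz, 66 MHz.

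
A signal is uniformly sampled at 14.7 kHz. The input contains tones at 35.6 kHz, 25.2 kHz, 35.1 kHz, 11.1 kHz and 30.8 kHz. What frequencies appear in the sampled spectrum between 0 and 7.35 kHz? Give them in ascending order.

fs/2 = 7.35 kHz.
35.6 kHz mod fs = 6.2 kHz.
6.2 kHz ≤ fs/2 = 7.35 kHz, appears at 6.2 kHz.
25.2 kHz mod fs = 10.5 kHz.
10.5 kHz > fs/2 = 7.35 kHz, folds to fs − 10.5 kHz = 4.2 kHz.
35.1 kHz mod fs = 5.7 kHz.
5.7 kHz ≤ fs/2 = 7.35 kHz, appears at 5.7 kHz.
11.1 kHz > fs/2 = 7.35 kHz, folds to fs − 11.1 kHz = 3.6 kHz.
30.8 kHz mod fs = 1.4 kHz.
1.4 kHz ≤ fs/2 = 7.35 kHz, appears at 1.4 kHz.
Distinct values: {1.4 kHz, 3.6 kHz, 4.2 kHz, 5.7 kHz, 6.2 kHz}.

1.4 kHz, 3.6 kHz, 4.2 kHz, 5.7 kHz, 6.2 kHz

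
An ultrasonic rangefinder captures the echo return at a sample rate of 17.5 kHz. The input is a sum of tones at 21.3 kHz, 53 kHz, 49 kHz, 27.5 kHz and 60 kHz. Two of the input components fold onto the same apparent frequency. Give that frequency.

7.5 kHz

fs/2 = 8.75 kHz.
21.3 kHz mod fs = 3.8 kHz.
3.8 kHz ≤ fs/2 = 8.75 kHz, appears at 3.8 kHz.
53 kHz mod fs = 0.5 kHz.
0.5 kHz ≤ fs/2 = 8.75 kHz, appears at 0.5 kHz.
49 kHz mod fs = 14 kHz.
14 kHz > fs/2 = 8.75 kHz, folds to fs − 14 kHz = 3.5 kHz.
27.5 kHz mod fs = 10 kHz.
10 kHz > fs/2 = 8.75 kHz, folds to fs − 10 kHz = 7.5 kHz.
60 kHz mod fs = 7.5 kHz.
7.5 kHz ≤ fs/2 = 8.75 kHz, appears at 7.5 kHz.
27.5 kHz and 60 kHz both map to 7.5 kHz.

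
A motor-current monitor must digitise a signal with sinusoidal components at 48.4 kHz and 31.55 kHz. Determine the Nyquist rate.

Highest-frequency component: 48.4 kHz.
Nyquist rate = 2 × 48.4 kHz = 96.8 kHz.

96.8 kHz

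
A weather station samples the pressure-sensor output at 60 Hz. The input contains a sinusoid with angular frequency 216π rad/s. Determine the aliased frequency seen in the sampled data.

12 Hz

ω = 216π rad/s → f = ω/(2π) = 108 Hz.
108 Hz mod fs = 48 Hz.
48 Hz > fs/2 = 30 Hz, folds to fs − 48 Hz = 12 Hz.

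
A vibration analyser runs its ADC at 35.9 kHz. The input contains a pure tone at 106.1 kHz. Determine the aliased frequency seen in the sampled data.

106.1 kHz mod fs = 34.3 kHz.
34.3 kHz > fs/2 = 17.95 kHz, folds to fs − 34.3 kHz = 1.6 kHz.

1.6 kHz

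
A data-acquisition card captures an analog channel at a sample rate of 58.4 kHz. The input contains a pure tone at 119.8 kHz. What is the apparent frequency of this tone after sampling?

119.8 kHz mod fs = 3 kHz.
3 kHz ≤ fs/2 = 29.2 kHz, appears at 3 kHz.

3 kHz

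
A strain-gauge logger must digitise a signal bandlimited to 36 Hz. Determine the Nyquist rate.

72 Hz

Nyquist rate = 2 × 36 Hz = 72 Hz.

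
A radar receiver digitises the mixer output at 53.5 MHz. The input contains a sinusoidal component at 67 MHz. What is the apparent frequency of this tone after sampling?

13.5 MHz

67 MHz mod fs = 13.5 MHz.
13.5 MHz ≤ fs/2 = 26.75 MHz, appears at 13.5 MHz.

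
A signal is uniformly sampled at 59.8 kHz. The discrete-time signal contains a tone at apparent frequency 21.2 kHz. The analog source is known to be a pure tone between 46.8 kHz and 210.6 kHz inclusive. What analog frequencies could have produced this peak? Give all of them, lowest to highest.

Frequencies that alias to 21.2 kHz are k·fs ± 21.2 kHz for integer k ≥ 0.
k=0: 21.2 kHz.
k=1: 38.6 kHz, 81 kHz.
k=2: 98.4 kHz, 140.8 kHz.
k=3: 158.2 kHz, 200.6 kHz.
k=4: 218 kHz, 260.4 kHz.
Within [46.8 kHz, 210.6 kHz]: 81 kHz, 98.4 kHz, 140.8 kHz, 158.2 kHz, 200.6 kHz.

81 kHz, 98.4 kHz, 140.8 kHz, 158.2 kHz, 200.6 kHz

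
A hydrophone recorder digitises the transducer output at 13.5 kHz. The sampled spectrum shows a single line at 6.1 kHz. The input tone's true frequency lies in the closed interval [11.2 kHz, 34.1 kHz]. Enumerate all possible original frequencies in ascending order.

Frequencies that alias to 6.1 kHz are k·fs ± 6.1 kHz for integer k ≥ 0.
k=0: 6.1 kHz.
k=1: 7.4 kHz, 19.6 kHz.
k=2: 20.9 kHz, 33.1 kHz.
k=3: 34.4 kHz, 46.6 kHz.
Within [11.2 kHz, 34.1 kHz]: 19.6 kHz, 20.9 kHz, 33.1 kHz.

19.6 kHz, 20.9 kHz, 33.1 kHz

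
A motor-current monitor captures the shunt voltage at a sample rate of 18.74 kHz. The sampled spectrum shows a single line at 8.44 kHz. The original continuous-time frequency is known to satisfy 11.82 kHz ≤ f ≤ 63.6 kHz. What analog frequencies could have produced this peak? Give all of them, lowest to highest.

Frequencies that alias to 8.44 kHz are k·fs ± 8.44 kHz for integer k ≥ 0.
k=0: 8.44 kHz.
k=1: 10.3 kHz, 27.18 kHz.
k=2: 29.04 kHz, 45.92 kHz.
k=3: 47.78 kHz, 64.66 kHz.
k=4: 66.52 kHz, 83.4 kHz.
Within [11.82 kHz, 63.6 kHz]: 27.18 kHz, 29.04 kHz, 45.92 kHz, 47.78 kHz.

27.18 kHz, 29.04 kHz, 45.92 kHz, 47.78 kHz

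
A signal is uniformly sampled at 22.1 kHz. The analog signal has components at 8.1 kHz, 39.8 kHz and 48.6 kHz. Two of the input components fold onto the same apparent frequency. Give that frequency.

fs/2 = 11.05 kHz.
8.1 kHz ≤ fs/2 = 11.05 kHz, passes unchanged.
39.8 kHz mod fs = 17.7 kHz.
17.7 kHz > fs/2 = 11.05 kHz, folds to fs − 17.7 kHz = 4.4 kHz.
48.6 kHz mod fs = 4.4 kHz.
4.4 kHz ≤ fs/2 = 11.05 kHz, appears at 4.4 kHz.
39.8 kHz and 48.6 kHz both map to 4.4 kHz.

4.4 kHz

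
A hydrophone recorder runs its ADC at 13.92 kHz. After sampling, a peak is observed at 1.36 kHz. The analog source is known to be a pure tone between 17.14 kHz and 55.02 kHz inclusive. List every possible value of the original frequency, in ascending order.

Frequencies that alias to 1.36 kHz are k·fs ± 1.36 kHz for integer k ≥ 0.
k=0: 1.36 kHz.
k=1: 12.56 kHz, 15.28 kHz.
k=2: 26.48 kHz, 29.2 kHz.
k=3: 40.4 kHz, 43.12 kHz.
k=4: 54.32 kHz, 57.04 kHz.
k=5: 68.24 kHz, 70.96 kHz.
Within [17.14 kHz, 55.02 kHz]: 26.48 kHz, 29.2 kHz, 40.4 kHz, 43.12 kHz, 54.32 kHz.

26.48 kHz, 29.2 kHz, 40.4 kHz, 43.12 kHz, 54.32 kHz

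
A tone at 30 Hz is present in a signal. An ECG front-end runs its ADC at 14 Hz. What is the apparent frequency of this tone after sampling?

2 Hz

30 Hz mod fs = 2 Hz.
2 Hz ≤ fs/2 = 7 Hz, appears at 2 Hz.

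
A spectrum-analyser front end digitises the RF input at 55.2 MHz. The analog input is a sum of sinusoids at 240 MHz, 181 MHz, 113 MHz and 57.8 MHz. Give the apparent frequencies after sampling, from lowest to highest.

2.6 MHz, 15.4 MHz, 19.2 MHz

fs/2 = 27.6 MHz.
240 MHz mod fs = 19.2 MHz.
19.2 MHz ≤ fs/2 = 27.6 MHz, appears at 19.2 MHz.
181 MHz mod fs = 15.4 MHz.
15.4 MHz ≤ fs/2 = 27.6 MHz, appears at 15.4 MHz.
113 MHz mod fs = 2.6 MHz.
2.6 MHz ≤ fs/2 = 27.6 MHz, appears at 2.6 MHz.
57.8 MHz mod fs = 2.6 MHz.
2.6 MHz ≤ fs/2 = 27.6 MHz, appears at 2.6 MHz.
Distinct values: {2.6 MHz, 15.4 MHz, 19.2 MHz}.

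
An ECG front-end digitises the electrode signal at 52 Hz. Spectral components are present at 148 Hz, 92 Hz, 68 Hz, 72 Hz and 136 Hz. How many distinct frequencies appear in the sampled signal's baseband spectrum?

4

fs/2 = 26 Hz.
148 Hz mod fs = 44 Hz.
44 Hz > fs/2 = 26 Hz, folds to fs − 44 Hz = 8 Hz.
92 Hz mod fs = 40 Hz.
40 Hz > fs/2 = 26 Hz, folds to fs − 40 Hz = 12 Hz.
68 Hz mod fs = 16 Hz.
16 Hz ≤ fs/2 = 26 Hz, appears at 16 Hz.
72 Hz mod fs = 20 Hz.
20 Hz ≤ fs/2 = 26 Hz, appears at 20 Hz.
136 Hz mod fs = 32 Hz.
32 Hz > fs/2 = 26 Hz, folds to fs − 32 Hz = 20 Hz.
Distinct values: {8 Hz, 12 Hz, 16 Hz, 20 Hz} → 4.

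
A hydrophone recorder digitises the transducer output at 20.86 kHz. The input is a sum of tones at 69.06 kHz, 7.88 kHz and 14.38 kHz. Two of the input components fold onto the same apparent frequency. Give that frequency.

6.48 kHz

fs/2 = 10.43 kHz.
69.06 kHz mod fs = 6.48 kHz.
6.48 kHz ≤ fs/2 = 10.43 kHz, appears at 6.48 kHz.
7.88 kHz ≤ fs/2 = 10.43 kHz, passes unchanged.
14.38 kHz > fs/2 = 10.43 kHz, folds to fs − 14.38 kHz = 6.48 kHz.
14.38 kHz and 69.06 kHz both map to 6.48 kHz.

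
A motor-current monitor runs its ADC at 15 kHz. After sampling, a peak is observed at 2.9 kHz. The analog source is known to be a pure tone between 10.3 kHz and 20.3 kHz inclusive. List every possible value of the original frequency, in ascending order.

12.1 kHz, 17.9 kHz

Frequencies that alias to 2.9 kHz are k·fs ± 2.9 kHz for integer k ≥ 0.
k=0: 2.9 kHz.
k=1: 12.1 kHz, 17.9 kHz.
k=2: 27.1 kHz, 32.9 kHz.
Within [10.3 kHz, 20.3 kHz]: 12.1 kHz, 17.9 kHz.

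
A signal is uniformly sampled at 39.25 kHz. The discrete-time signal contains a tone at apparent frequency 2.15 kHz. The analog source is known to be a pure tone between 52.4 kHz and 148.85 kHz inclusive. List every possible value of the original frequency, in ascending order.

Frequencies that alias to 2.15 kHz are k·fs ± 2.15 kHz for integer k ≥ 0.
k=0: 2.15 kHz.
k=1: 37.1 kHz, 41.4 kHz.
k=2: 76.35 kHz, 80.65 kHz.
k=3: 115.6 kHz, 119.9 kHz.
k=4: 154.85 kHz, 159.15 kHz.
Within [52.4 kHz, 148.85 kHz]: 76.35 kHz, 80.65 kHz, 115.6 kHz, 119.9 kHz.

76.35 kHz, 80.65 kHz, 115.6 kHz, 119.9 kHz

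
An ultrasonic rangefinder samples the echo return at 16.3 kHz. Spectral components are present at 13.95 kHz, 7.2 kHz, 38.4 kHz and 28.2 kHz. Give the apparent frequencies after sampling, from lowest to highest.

fs/2 = 8.15 kHz.
13.95 kHz > fs/2 = 8.15 kHz, folds to fs − 13.95 kHz = 2.35 kHz.
7.2 kHz ≤ fs/2 = 8.15 kHz, passes unchanged.
38.4 kHz mod fs = 5.8 kHz.
5.8 kHz ≤ fs/2 = 8.15 kHz, appears at 5.8 kHz.
28.2 kHz mod fs = 11.9 kHz.
11.9 kHz > fs/2 = 8.15 kHz, folds to fs − 11.9 kHz = 4.4 kHz.
Distinct values: {2.35 kHz, 4.4 kHz, 5.8 kHz, 7.2 kHz}.

2.35 kHz, 4.4 kHz, 5.8 kHz, 7.2 kHz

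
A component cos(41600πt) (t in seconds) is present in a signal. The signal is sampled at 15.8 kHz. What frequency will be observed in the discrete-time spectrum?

5 kHz

ω = 41600π rad/s → f = ω/(2π) = 20800 Hz = 20.8 kHz.
20.8 kHz mod fs = 5 kHz.
5 kHz ≤ fs/2 = 7.9 kHz, appears at 5 kHz.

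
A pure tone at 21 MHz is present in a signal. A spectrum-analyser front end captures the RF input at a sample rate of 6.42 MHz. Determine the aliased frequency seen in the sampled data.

1.74 MHz

21 MHz mod fs = 1.74 MHz.
1.74 MHz ≤ fs/2 = 3.21 MHz, appears at 1.74 MHz.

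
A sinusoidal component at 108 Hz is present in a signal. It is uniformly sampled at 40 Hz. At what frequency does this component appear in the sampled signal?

108 Hz mod fs = 28 Hz.
28 Hz > fs/2 = 20 Hz, folds to fs − 28 Hz = 12 Hz.

12 Hz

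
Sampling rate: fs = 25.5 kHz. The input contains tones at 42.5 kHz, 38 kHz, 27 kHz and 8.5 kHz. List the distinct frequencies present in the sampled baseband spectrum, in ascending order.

1.5 kHz, 8.5 kHz, 12.5 kHz

fs/2 = 12.75 kHz.
42.5 kHz mod fs = 17 kHz.
17 kHz > fs/2 = 12.75 kHz, folds to fs − 17 kHz = 8.5 kHz.
38 kHz mod fs = 12.5 kHz.
12.5 kHz ≤ fs/2 = 12.75 kHz, appears at 12.5 kHz.
27 kHz mod fs = 1.5 kHz.
1.5 kHz ≤ fs/2 = 12.75 kHz, appears at 1.5 kHz.
8.5 kHz ≤ fs/2 = 12.75 kHz, passes unchanged.
Distinct values: {1.5 kHz, 8.5 kHz, 12.5 kHz}.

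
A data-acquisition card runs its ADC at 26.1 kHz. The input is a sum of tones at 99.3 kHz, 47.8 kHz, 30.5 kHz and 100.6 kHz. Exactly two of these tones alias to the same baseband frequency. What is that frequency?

fs/2 = 13.05 kHz.
99.3 kHz mod fs = 21 kHz.
21 kHz > fs/2 = 13.05 kHz, folds to fs − 21 kHz = 5.1 kHz.
47.8 kHz mod fs = 21.7 kHz.
21.7 kHz > fs/2 = 13.05 kHz, folds to fs − 21.7 kHz = 4.4 kHz.
30.5 kHz mod fs = 4.4 kHz.
4.4 kHz ≤ fs/2 = 13.05 kHz, appears at 4.4 kHz.
100.6 kHz mod fs = 22.3 kHz.
22.3 kHz > fs/2 = 13.05 kHz, folds to fs − 22.3 kHz = 3.8 kHz.
30.5 kHz and 47.8 kHz both map to 4.4 kHz.

4.4 kHz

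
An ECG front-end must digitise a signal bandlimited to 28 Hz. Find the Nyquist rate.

Nyquist rate = 2 × 28 Hz = 56 Hz.

56 Hz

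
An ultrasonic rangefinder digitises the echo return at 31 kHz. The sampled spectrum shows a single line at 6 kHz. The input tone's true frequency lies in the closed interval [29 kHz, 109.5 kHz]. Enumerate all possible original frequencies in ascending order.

Frequencies that alias to 6 kHz are k·fs ± 6 kHz for integer k ≥ 0.
k=0: 6 kHz.
k=1: 25 kHz, 37 kHz.
k=2: 56 kHz, 68 kHz.
k=3: 87 kHz, 99 kHz.
k=4: 118 kHz, 130 kHz.
Within [29 kHz, 109.5 kHz]: 37 kHz, 56 kHz, 68 kHz, 87 kHz, 99 kHz.

37 kHz, 56 kHz, 68 kHz, 87 kHz, 99 kHz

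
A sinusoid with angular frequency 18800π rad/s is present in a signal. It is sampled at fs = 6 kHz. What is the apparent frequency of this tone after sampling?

2.6 kHz

ω = 18800π rad/s → f = ω/(2π) = 9400 Hz = 9.4 kHz.
9.4 kHz mod fs = 3.4 kHz.
3.4 kHz > fs/2 = 3 kHz, folds to fs − 3.4 kHz = 2.6 kHz.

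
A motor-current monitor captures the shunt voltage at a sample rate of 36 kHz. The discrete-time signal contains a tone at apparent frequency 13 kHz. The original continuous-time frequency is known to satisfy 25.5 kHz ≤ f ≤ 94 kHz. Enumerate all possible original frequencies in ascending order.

49 kHz, 59 kHz, 85 kHz

Frequencies that alias to 13 kHz are k·fs ± 13 kHz for integer k ≥ 0.
k=0: 13 kHz.
k=1: 23 kHz, 49 kHz.
k=2: 59 kHz, 85 kHz.
k=3: 95 kHz, 121 kHz.
Within [25.5 kHz, 94 kHz]: 49 kHz, 59 kHz, 85 kHz.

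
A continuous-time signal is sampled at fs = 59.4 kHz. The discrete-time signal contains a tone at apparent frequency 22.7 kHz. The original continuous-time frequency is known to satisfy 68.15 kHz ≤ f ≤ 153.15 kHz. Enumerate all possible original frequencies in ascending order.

Frequencies that alias to 22.7 kHz are k·fs ± 22.7 kHz for integer k ≥ 0.
k=0: 22.7 kHz.
k=1: 36.7 kHz, 82.1 kHz.
k=2: 96.1 kHz, 141.5 kHz.
k=3: 155.5 kHz, 200.9 kHz.
Within [68.15 kHz, 153.15 kHz]: 82.1 kHz, 96.1 kHz, 141.5 kHz.

82.1 kHz, 96.1 kHz, 141.5 kHz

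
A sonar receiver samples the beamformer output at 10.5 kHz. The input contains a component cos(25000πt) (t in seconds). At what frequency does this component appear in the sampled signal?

ω = 25000π rad/s → f = ω/(2π) = 12500 Hz = 12.5 kHz.
12.5 kHz mod fs = 2 kHz.
2 kHz ≤ fs/2 = 5.25 kHz, appears at 2 kHz.

2 kHz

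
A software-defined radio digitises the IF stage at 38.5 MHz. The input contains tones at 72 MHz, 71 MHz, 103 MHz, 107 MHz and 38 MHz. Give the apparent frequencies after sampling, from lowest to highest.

fs/2 = 19.25 MHz.
72 MHz mod fs = 33.5 MHz.
33.5 MHz > fs/2 = 19.25 MHz, folds to fs − 33.5 MHz = 5 MHz.
71 MHz mod fs = 32.5 MHz.
32.5 MHz > fs/2 = 19.25 MHz, folds to fs − 32.5 MHz = 6 MHz.
103 MHz mod fs = 26 MHz.
26 MHz > fs/2 = 19.25 MHz, folds to fs − 26 MHz = 12.5 MHz.
107 MHz mod fs = 30 MHz.
30 MHz > fs/2 = 19.25 MHz, folds to fs − 30 MHz = 8.5 MHz.
38 MHz > fs/2 = 19.25 MHz, folds to fs − 38 MHz = 0.5 MHz.
Distinct values: {0.5 MHz, 5 MHz, 6 MHz, 8.5 MHz, 12.5 MHz}.

0.5 MHz, 5 MHz, 6 MHz, 8.5 MHz, 12.5 MHz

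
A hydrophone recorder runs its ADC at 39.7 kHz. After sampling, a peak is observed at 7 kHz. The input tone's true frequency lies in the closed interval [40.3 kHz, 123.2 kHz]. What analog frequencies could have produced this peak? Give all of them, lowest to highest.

46.7 kHz, 72.4 kHz, 86.4 kHz, 112.1 kHz

Frequencies that alias to 7 kHz are k·fs ± 7 kHz for integer k ≥ 0.
k=0: 7 kHz.
k=1: 32.7 kHz, 46.7 kHz.
k=2: 72.4 kHz, 86.4 kHz.
k=3: 112.1 kHz, 126.1 kHz.
k=4: 151.8 kHz, 165.8 kHz.
Within [40.3 kHz, 123.2 kHz]: 46.7 kHz, 72.4 kHz, 86.4 kHz, 112.1 kHz.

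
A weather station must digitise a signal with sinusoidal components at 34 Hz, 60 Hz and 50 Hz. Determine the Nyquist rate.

Highest-frequency component: 60 Hz.
Nyquist rate = 2 × 60 Hz = 120 Hz.

120 Hz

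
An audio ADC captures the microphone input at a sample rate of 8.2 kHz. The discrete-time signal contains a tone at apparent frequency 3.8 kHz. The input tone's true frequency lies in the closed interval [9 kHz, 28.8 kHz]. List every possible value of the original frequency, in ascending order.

12 kHz, 12.6 kHz, 20.2 kHz, 20.8 kHz, 28.4 kHz

Frequencies that alias to 3.8 kHz are k·fs ± 3.8 kHz for integer k ≥ 0.
k=0: 3.8 kHz.
k=1: 4.4 kHz, 12 kHz.
k=2: 12.6 kHz, 20.2 kHz.
k=3: 20.8 kHz, 28.4 kHz.
k=4: 29 kHz, 36.6 kHz.
Within [9 kHz, 28.8 kHz]: 12 kHz, 12.6 kHz, 20.2 kHz, 20.8 kHz, 28.4 kHz.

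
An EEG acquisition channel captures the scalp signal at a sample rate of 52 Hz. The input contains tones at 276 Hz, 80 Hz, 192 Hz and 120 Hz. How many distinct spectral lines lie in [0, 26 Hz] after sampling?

2

fs/2 = 26 Hz.
276 Hz mod fs = 16 Hz.
16 Hz ≤ fs/2 = 26 Hz, appears at 16 Hz.
80 Hz mod fs = 28 Hz.
28 Hz > fs/2 = 26 Hz, folds to fs − 28 Hz = 24 Hz.
192 Hz mod fs = 36 Hz.
36 Hz > fs/2 = 26 Hz, folds to fs − 36 Hz = 16 Hz.
120 Hz mod fs = 16 Hz.
16 Hz ≤ fs/2 = 26 Hz, appears at 16 Hz.
Distinct values: {16 Hz, 24 Hz} → 2.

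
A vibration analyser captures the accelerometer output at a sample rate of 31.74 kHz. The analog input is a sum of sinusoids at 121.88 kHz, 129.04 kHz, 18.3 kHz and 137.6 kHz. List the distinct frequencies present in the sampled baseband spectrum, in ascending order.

fs/2 = 15.87 kHz.
121.88 kHz mod fs = 26.66 kHz.
26.66 kHz > fs/2 = 15.87 kHz, folds to fs − 26.66 kHz = 5.08 kHz.
129.04 kHz mod fs = 2.08 kHz.
2.08 kHz ≤ fs/2 = 15.87 kHz, appears at 2.08 kHz.
18.3 kHz > fs/2 = 15.87 kHz, folds to fs − 18.3 kHz = 13.44 kHz.
137.6 kHz mod fs = 10.64 kHz.
10.64 kHz ≤ fs/2 = 15.87 kHz, appears at 10.64 kHz.
Distinct values: {2.08 kHz, 5.08 kHz, 10.64 kHz, 13.44 kHz}.

2.08 kHz, 5.08 kHz, 10.64 kHz, 13.44 kHz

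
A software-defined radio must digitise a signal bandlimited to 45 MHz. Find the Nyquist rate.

Nyquist rate = 2 × 45 MHz = 90 MHz.

90 MHz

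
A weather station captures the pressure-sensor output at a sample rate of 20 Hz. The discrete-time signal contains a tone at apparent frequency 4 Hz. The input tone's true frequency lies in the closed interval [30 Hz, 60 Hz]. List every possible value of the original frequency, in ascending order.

36 Hz, 44 Hz, 56 Hz

Frequencies that alias to 4 Hz are k·fs ± 4 Hz for integer k ≥ 0.
k=0: 4 Hz.
k=1: 16 Hz, 24 Hz.
k=2: 36 Hz, 44 Hz.
k=3: 56 Hz, 64 Hz.
k=4: 76 Hz, 84 Hz.
Within [30 Hz, 60 Hz]: 36 Hz, 44 Hz, 56 Hz.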